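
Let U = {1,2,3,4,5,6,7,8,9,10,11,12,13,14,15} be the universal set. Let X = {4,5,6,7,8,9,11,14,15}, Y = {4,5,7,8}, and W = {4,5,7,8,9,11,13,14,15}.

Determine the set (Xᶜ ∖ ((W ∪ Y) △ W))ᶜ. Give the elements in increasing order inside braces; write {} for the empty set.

{4,5,6,7,8,9,11,14,15}

Xᶜ = {1,2,3,10,12,13}
W ∪ Y = {4,5,7,8,9,11,13,14,15}
(W ∪ Y) △ W = {}
Xᶜ ∖ ((W ∪ Y) △ W) = {1,2,3,10,12,13}
(Xᶜ ∖ ((W ∪ Y) △ W))ᶜ = {4,5,6,7,8,9,11,14,15}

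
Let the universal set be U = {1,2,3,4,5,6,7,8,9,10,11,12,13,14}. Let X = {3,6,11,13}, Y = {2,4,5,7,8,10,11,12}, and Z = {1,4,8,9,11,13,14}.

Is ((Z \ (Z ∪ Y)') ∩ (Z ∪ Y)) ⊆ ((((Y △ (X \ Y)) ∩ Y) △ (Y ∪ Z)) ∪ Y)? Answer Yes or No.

Z ∪ Y = {1,2,4,5,7,8,9,10,11,12,13,14}
(Z ∪ Y)' = {3,6}
Z \ (Z ∪ Y)' = {1,4,8,9,11,13,14}
(Z \ (Z ∪ Y)') ∩ (Z ∪ Y) = {1,4,8,9,11,13,14}
X \ Y = {3,6,13}
Y △ (X \ Y) = {2,3,4,5,6,7,8,10,11,12,13}
(Y △ (X \ Y)) ∩ Y = {2,4,5,7,8,10,11,12}
Y ∪ Z = {1,2,4,5,7,8,9,10,11,12,13,14}
((Y △ (X \ Y)) ∩ Y) △ (Y ∪ Z) = {1,9,13,14}
(((Y △ (X \ Y)) ∩ Y) △ (Y ∪ Z)) ∪ Y = {1,2,4,5,7,8,9,10,11,12,13,14}
Every element of {1,4,8,9,11,13,14} is in {1,2,4,5,7,8,9,10,11,12,13,14}, so (Z \ (Z ∪ Y)') ∩ (Z ∪ Y) ⊆ (((Y △ (X \ Y)) ∩ Y) △ (Y ∪ Z)) ∪ Y.

Yes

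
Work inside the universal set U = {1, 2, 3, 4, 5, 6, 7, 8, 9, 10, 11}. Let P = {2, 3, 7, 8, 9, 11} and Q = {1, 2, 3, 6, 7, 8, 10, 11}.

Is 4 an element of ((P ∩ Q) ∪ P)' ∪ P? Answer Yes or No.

Yes

4 ∉ P and 4 ∉ Q, so 4 ∉ P ∩ Q
4 ∉ (P ∩ Q) and 4 ∉ P, so 4 ∉ (P ∩ Q) ∪ P
4 ∈ ((P ∩ Q) ∪ P)' since 4 ∉ ((P ∩ Q) ∪ P)
4 ∈ ((P ∩ Q) ∪ P)' and 4 ∉ P, so 4 ∈ ((P ∩ Q) ∪ P)' ∪ P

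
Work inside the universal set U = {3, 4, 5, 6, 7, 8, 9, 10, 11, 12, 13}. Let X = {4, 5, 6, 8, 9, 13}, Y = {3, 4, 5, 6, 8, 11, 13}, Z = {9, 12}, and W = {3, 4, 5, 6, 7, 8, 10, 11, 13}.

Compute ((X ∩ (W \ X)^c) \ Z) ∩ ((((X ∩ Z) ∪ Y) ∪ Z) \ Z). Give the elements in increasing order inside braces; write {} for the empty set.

{4, 5, 6, 8, 13}

W \ X = {3, 7, 10, 11}
(W \ X)^c = {4, 5, 6, 8, 9, 12, 13}
X ∩ (W \ X)^c = {4, 5, 6, 8, 9, 13}
(X ∩ (W \ X)^c) \ Z = {4, 5, 6, 8, 13}
X ∩ Z = {9}
(X ∩ Z) ∪ Y = {3, 4, 5, 6, 8, 9, 11, 13}
((X ∩ Z) ∪ Y) ∪ Z = {3, 4, 5, 6, 8, 9, 11, 12, 13}
(((X ∩ Z) ∪ Y) ∪ Z) \ Z = {3, 4, 5, 6, 8, 11, 13}
((X ∩ (W \ X)^c) \ Z) ∩ ((((X ∩ Z) ∪ Y) ∪ Z) \ Z) = {4, 5, 6, 8, 13}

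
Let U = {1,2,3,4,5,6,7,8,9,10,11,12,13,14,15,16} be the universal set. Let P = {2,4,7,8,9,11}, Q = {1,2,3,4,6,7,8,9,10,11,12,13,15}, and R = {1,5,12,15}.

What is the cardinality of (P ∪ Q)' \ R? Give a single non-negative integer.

P ∪ Q = {1,2,3,4,6,7,8,9,10,11,12,13,15}
(P ∪ Q)' = {5,14,16}
(P ∪ Q)' \ R = {14,16}
|(P ∪ Q)' \ R| = 2

2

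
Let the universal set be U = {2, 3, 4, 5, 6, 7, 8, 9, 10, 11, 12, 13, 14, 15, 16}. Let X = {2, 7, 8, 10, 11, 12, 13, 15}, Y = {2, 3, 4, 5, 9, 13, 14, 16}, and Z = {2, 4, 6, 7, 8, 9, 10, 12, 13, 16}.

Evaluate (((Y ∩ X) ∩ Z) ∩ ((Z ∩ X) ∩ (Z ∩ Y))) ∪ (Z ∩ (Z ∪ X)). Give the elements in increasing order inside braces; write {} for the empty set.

{2, 4, 6, 7, 8, 9, 10, 12, 13, 16}

Y ∩ X = {2, 13}
(Y ∩ X) ∩ Z = {2, 13}
Z ∩ X = {2, 7, 8, 10, 12, 13}
Z ∩ Y = {2, 4, 9, 13, 16}
(Z ∩ X) ∩ (Z ∩ Y) = {2, 13}
((Y ∩ X) ∩ Z) ∩ ((Z ∩ X) ∩ (Z ∩ Y)) = {2, 13}
Z ∪ X = {2, 4, 6, 7, 8, 9, 10, 11, 12, 13, 15, 16}
Z ∩ (Z ∪ X) = {2, 4, 6, 7, 8, 9, 10, 12, 13, 16}
(((Y ∩ X) ∩ Z) ∩ ((Z ∩ X) ∩ (Z ∩ Y))) ∪ (Z ∩ (Z ∪ X)) = {2, 4, 6, 7, 8, 9, 10, 12, 13, 16}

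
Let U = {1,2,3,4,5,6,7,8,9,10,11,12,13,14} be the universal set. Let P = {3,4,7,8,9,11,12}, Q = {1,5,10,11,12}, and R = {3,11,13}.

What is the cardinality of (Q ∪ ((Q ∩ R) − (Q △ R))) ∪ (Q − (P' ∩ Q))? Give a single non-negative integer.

Q ∩ R = {11}
Q △ R = {1,3,5,10,12,13}
(Q ∩ R) − (Q △ R) = {11}
Q ∪ ((Q ∩ R) − (Q △ R)) = {1,5,10,11,12}
P' = {1,2,5,6,10,13,14}
P' ∩ Q = {1,5,10}
Q − (P' ∩ Q) = {11,12}
(Q ∪ ((Q ∩ R) − (Q △ R))) ∪ (Q − (P' ∩ Q)) = {1,5,10,11,12}
|(Q ∪ ((Q ∩ R) − (Q △ R))) ∪ (Q − (P' ∩ Q))| = 5

5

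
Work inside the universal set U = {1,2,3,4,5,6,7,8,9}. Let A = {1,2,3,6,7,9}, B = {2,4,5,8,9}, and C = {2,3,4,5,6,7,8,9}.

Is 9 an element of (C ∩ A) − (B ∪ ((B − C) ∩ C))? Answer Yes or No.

No

9 ∈ C and 9 ∈ A, so 9 ∈ C ∩ A
9 ∈ B and 9 ∈ C, so 9 ∉ B − C
9 ∉ (B − C) and 9 ∈ C, so 9 ∉ (B − C) ∩ C
9 ∈ B and 9 ∉ ((B − C) ∩ C), so 9 ∈ B ∪ ((B − C) ∩ C)
9 ∈ (C ∩ A) and 9 ∈ (B ∪ ((B − C) ∩ C)), so 9 ∉ (C ∩ A) − (B ∪ ((B − C) ∩ C))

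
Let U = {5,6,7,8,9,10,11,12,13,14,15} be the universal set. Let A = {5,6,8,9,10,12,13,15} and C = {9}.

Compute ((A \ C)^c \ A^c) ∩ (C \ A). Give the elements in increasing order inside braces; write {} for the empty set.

A \ C = {5,6,8,10,12,13,15}
(A \ C)^c = {7,9,11,14}
A^c = {7,11,14}
(A \ C)^c \ A^c = {9}
C \ A = {}
((A \ C)^c \ A^c) ∩ (C \ A) = {}

{}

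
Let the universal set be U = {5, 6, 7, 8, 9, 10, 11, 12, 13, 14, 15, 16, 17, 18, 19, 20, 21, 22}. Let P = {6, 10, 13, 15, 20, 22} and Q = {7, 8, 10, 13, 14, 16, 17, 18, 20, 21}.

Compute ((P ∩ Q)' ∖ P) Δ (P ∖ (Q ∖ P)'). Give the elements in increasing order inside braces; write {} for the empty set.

{5, 7, 8, 9, 11, 12, 14, 16, 17, 18, 19, 21}

P ∩ Q = {10, 13, 20}
(P ∩ Q)' = {5, 6, 7, 8, 9, 11, 12, 14, 15, 16, 17, 18, 19, 21, 22}
(P ∩ Q)' ∖ P = {5, 7, 8, 9, 11, 12, 14, 16, 17, 18, 19, 21}
Q ∖ P = {7, 8, 14, 16, 17, 18, 21}
(Q ∖ P)' = {5, 6, 9, 10, 11, 12, 13, 15, 19, 20, 22}
P ∖ (Q ∖ P)' = {}
((P ∩ Q)' ∖ P) Δ (P ∖ (Q ∖ P)') = {5, 7, 8, 9, 11, 12, 14, 16, 17, 18, 19, 21}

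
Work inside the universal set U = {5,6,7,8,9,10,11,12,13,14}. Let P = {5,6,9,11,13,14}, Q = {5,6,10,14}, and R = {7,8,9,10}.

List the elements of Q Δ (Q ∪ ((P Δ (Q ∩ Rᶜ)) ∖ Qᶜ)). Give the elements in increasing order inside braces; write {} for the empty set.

{}

Rᶜ = {5,6,11,12,13,14}
Q ∩ Rᶜ = {5,6,14}
P Δ (Q ∩ Rᶜ) = {9,11,13}
Qᶜ = {7,8,9,11,12,13}
(P Δ (Q ∩ Rᶜ)) ∖ Qᶜ = {}
Q ∪ ((P Δ (Q ∩ Rᶜ)) ∖ Qᶜ) = {5,6,10,14}
Q Δ (Q ∪ ((P Δ (Q ∩ Rᶜ)) ∖ Qᶜ)) = {}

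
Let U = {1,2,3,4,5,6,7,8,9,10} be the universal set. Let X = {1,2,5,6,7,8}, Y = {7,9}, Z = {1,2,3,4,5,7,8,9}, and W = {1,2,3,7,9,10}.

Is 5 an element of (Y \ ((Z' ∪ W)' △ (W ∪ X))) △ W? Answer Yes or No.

5 ∈ Z, so 5 ∉ Z'
5 ∉ Z' and 5 ∉ W, so 5 ∉ Z' ∪ W
5 ∈ (Z' ∪ W)' since 5 ∉ (Z' ∪ W)
5 ∉ W and 5 ∈ X, so 5 ∈ W ∪ X
5 ∈ (Z' ∪ W)' and 5 ∈ (W ∪ X), so 5 ∉ (Z' ∪ W)' △ (W ∪ X)
5 ∉ Y and 5 ∉ ((Z' ∪ W)' △ (W ∪ X)), so 5 ∉ Y \ ((Z' ∪ W)' △ (W ∪ X))
5 ∉ (Y \ ((Z' ∪ W)' △ (W ∪ X))) and 5 ∉ W, so 5 ∉ (Y \ ((Z' ∪ W)' △ (W ∪ X))) △ W

No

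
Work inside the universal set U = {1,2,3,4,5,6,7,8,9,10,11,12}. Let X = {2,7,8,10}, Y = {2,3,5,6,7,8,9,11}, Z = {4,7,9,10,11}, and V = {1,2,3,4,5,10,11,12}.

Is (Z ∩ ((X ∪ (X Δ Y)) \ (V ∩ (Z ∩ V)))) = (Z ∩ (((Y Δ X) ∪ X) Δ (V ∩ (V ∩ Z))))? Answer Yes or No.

No

X Δ Y = {3,5,6,9,10,11}
X ∪ (X Δ Y) = {2,3,5,6,7,8,9,10,11}
Z ∩ V = {4,10,11}
V ∩ (Z ∩ V) = {4,10,11}
(X ∪ (X Δ Y)) \ (V ∩ (Z ∩ V)) = {2,3,5,6,7,8,9}
Z ∩ ((X ∪ (X Δ Y)) \ (V ∩ (Z ∩ V))) = {7,9}
Y Δ X = {3,5,6,9,10,11}
(Y Δ X) ∪ X = {2,3,5,6,7,8,9,10,11}
V ∩ Z = {4,10,11}
V ∩ (V ∩ Z) = {4,10,11}
((Y Δ X) ∪ X) Δ (V ∩ (V ∩ Z)) = {2,3,4,5,6,7,8,9}
Z ∩ (((Y Δ X) ∪ X) Δ (V ∩ (V ∩ Z))) = {4,7,9}
4 ∈ Z ∩ (((Y Δ X) ∪ X) Δ (V ∩ (V ∩ Z))) but 4 ∉ Z ∩ ((X ∪ (X Δ Y)) \ (V ∩ (Z ∩ V))), so they differ.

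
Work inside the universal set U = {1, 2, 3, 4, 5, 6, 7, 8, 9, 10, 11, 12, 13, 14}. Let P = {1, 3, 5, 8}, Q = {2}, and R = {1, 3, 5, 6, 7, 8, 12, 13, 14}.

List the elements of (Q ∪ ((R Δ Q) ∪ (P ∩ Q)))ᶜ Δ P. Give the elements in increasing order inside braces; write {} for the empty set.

{1, 3, 4, 5, 8, 9, 10, 11}

R Δ Q = {1, 2, 3, 5, 6, 7, 8, 12, 13, 14}
P ∩ Q = {}
(R Δ Q) ∪ (P ∩ Q) = {1, 2, 3, 5, 6, 7, 8, 12, 13, 14}
Q ∪ ((R Δ Q) ∪ (P ∩ Q)) = {1, 2, 3, 5, 6, 7, 8, 12, 13, 14}
(Q ∪ ((R Δ Q) ∪ (P ∩ Q)))ᶜ = {4, 9, 10, 11}
(Q ∪ ((R Δ Q) ∪ (P ∩ Q)))ᶜ Δ P = {1, 3, 4, 5, 8, 9, 10, 11}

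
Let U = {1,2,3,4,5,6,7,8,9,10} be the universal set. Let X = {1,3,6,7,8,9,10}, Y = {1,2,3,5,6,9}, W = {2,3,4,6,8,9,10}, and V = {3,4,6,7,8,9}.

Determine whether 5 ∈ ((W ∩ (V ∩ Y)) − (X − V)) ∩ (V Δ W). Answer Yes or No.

No

5 ∉ V and 5 ∈ Y, so 5 ∉ V ∩ Y
5 ∉ W and 5 ∉ (V ∩ Y), so 5 ∉ W ∩ (V ∩ Y)
5 ∉ X and 5 ∉ V, so 5 ∉ X − V
5 ∉ (W ∩ (V ∩ Y)) and 5 ∉ (X − V), so 5 ∉ (W ∩ (V ∩ Y)) − (X − V)
5 ∉ V and 5 ∉ W, so 5 ∉ V Δ W
5 ∉ ((W ∩ (V ∩ Y)) − (X − V)) and 5 ∉ (V Δ W), so 5 ∉ ((W ∩ (V ∩ Y)) − (X − V)) ∩ (V Δ W)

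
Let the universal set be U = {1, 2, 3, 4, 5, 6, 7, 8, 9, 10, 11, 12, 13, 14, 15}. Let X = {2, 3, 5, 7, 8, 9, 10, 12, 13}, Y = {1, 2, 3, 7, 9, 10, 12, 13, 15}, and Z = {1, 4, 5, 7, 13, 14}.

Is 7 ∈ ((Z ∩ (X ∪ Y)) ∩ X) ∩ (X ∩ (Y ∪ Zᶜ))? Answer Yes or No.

7 ∈ X and 7 ∈ Y, so 7 ∈ X ∪ Y
7 ∈ Z and 7 ∈ (X ∪ Y), so 7 ∈ Z ∩ (X ∪ Y)
7 ∈ (Z ∩ (X ∪ Y)) and 7 ∈ X, so 7 ∈ (Z ∩ (X ∪ Y)) ∩ X
7 ∈ Z, so 7 ∉ Zᶜ
7 ∈ Y and 7 ∉ Zᶜ, so 7 ∈ Y ∪ Zᶜ
7 ∈ X and 7 ∈ (Y ∪ Zᶜ), so 7 ∈ X ∩ (Y ∪ Zᶜ)
7 ∈ ((Z ∩ (X ∪ Y)) ∩ X) and 7 ∈ (X ∩ (Y ∪ Zᶜ)), so 7 ∈ ((Z ∩ (X ∪ Y)) ∩ X) ∩ (X ∩ (Y ∪ Zᶜ))

Yes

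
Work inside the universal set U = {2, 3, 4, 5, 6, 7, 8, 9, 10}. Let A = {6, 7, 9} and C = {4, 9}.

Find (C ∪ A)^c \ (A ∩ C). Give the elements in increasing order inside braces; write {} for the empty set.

C ∪ A = {4, 6, 7, 9}
(C ∪ A)^c = {2, 3, 5, 8, 10}
A ∩ C = {9}
(C ∪ A)^c \ (A ∩ C) = {2, 3, 5, 8, 10}

{2, 3, 5, 8, 10}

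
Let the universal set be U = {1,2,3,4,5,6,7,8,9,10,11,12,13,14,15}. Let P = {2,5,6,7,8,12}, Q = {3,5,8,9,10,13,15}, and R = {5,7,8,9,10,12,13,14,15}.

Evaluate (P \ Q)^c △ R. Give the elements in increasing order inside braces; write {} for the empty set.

P \ Q = {2,6,7,12}
(P \ Q)^c = {1,3,4,5,8,9,10,11,13,14,15}
(P \ Q)^c △ R = {1,3,4,7,11,12}

{1,3,4,7,11,12}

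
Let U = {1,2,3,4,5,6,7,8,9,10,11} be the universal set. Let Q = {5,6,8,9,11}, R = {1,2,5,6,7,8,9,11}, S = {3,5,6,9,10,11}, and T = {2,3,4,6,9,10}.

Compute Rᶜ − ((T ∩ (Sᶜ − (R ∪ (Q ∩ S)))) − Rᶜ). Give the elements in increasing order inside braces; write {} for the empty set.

Rᶜ = {3,4,10}
Sᶜ = {1,2,4,7,8}
Q ∩ S = {5,6,9,11}
R ∪ (Q ∩ S) = {1,2,5,6,7,8,9,11}
Sᶜ − (R ∪ (Q ∩ S)) = {4}
T ∩ (Sᶜ − (R ∪ (Q ∩ S))) = {4}
(T ∩ (Sᶜ − (R ∪ (Q ∩ S)))) − Rᶜ = {}
Rᶜ − ((T ∩ (Sᶜ − (R ∪ (Q ∩ S)))) − Rᶜ) = {3,4,10}

{3,4,10}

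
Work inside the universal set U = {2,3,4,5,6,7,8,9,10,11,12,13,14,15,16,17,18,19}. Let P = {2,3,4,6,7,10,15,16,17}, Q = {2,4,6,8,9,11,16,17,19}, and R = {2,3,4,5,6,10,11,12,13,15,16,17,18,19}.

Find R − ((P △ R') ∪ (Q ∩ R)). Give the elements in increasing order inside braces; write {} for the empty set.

R' = {7,8,9,14}
P △ R' = {2,3,4,6,8,9,10,14,15,16,17}
Q ∩ R = {2,4,6,11,16,17,19}
(P △ R') ∪ (Q ∩ R) = {2,3,4,6,8,9,10,11,14,15,16,17,19}
R − ((P △ R') ∪ (Q ∩ R)) = {5,12,13,18}

{5,12,13,18}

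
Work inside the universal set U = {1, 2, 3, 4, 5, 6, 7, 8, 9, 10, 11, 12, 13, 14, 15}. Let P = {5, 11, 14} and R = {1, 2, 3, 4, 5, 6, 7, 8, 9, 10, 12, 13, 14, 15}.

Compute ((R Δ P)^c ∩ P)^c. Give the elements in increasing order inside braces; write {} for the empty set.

R Δ P = {1, 2, 3, 4, 6, 7, 8, 9, 10, 11, 12, 13, 15}
(R Δ P)^c = {5, 14}
(R Δ P)^c ∩ P = {5, 14}
((R Δ P)^c ∩ P)^c = {1, 2, 3, 4, 6, 7, 8, 9, 10, 11, 12, 13, 15}

{1, 2, 3, 4, 6, 7, 8, 9, 10, 11, 12, 13, 15}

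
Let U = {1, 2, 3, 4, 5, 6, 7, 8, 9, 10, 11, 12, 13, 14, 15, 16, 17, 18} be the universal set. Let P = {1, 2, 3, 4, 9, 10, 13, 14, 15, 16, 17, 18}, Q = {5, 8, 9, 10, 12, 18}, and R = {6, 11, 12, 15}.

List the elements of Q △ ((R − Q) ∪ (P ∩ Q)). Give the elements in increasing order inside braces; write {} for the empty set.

R − Q = {6, 11, 15}
P ∩ Q = {9, 10, 18}
(R − Q) ∪ (P ∩ Q) = {6, 9, 10, 11, 15, 18}
Q △ ((R − Q) ∪ (P ∩ Q)) = {5, 6, 8, 11, 12, 15}

{5, 6, 8, 11, 12, 15}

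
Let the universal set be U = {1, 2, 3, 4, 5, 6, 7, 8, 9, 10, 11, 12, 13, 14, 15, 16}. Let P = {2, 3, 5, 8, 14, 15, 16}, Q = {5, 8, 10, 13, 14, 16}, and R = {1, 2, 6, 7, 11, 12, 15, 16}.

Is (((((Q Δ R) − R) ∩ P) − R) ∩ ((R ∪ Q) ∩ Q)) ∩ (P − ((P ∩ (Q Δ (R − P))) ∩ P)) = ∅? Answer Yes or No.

Q Δ R = {1, 2, 5, 6, 7, 8, 10, 11, 12, 13, 14, 15}
(Q Δ R) − R = {5, 8, 10, 13, 14}
((Q Δ R) − R) ∩ P = {5, 8, 14}
(((Q Δ R) − R) ∩ P) − R = {5, 8, 14}
R ∪ Q = {1, 2, 5, 6, 7, 8, 10, 11, 12, 13, 14, 15, 16}
(R ∪ Q) ∩ Q = {5, 8, 10, 13, 14, 16}
((((Q Δ R) − R) ∩ P) − R) ∩ ((R ∪ Q) ∩ Q) = {5, 8, 14}
R − P = {1, 6, 7, 11, 12}
Q Δ (R − P) = {1, 5, 6, 7, 8, 10, 11, 12, 13, 14, 16}
P ∩ (Q Δ (R − P)) = {5, 8, 14, 16}
(P ∩ (Q Δ (R − P))) ∩ P = {5, 8, 14, 16}
P − ((P ∩ (Q Δ (R − P))) ∩ P) = {2, 3, 15}
{5, 8, 14} and {2, 3, 15} share no elements.

Yes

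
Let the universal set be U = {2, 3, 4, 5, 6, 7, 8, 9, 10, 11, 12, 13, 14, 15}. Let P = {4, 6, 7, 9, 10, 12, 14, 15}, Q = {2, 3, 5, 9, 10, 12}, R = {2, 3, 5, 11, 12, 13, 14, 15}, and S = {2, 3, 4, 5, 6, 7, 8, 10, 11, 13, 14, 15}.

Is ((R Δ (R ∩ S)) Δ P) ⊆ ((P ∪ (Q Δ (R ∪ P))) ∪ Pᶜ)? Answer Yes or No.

R ∩ S = {2, 3, 5, 11, 13, 14, 15}
R Δ (R ∩ S) = {12}
(R Δ (R ∩ S)) Δ P = {4, 6, 7, 9, 10, 14, 15}
R ∪ P = {2, 3, 4, 5, 6, 7, 9, 10, 11, 12, 13, 14, 15}
Q Δ (R ∪ P) = {4, 6, 7, 11, 13, 14, 15}
P ∪ (Q Δ (R ∪ P)) = {4, 6, 7, 9, 10, 11, 12, 13, 14, 15}
Pᶜ = {2, 3, 5, 8, 11, 13}
(P ∪ (Q Δ (R ∪ P))) ∪ Pᶜ = {2, 3, 4, 5, 6, 7, 8, 9, 10, 11, 12, 13, 14, 15}
Every element of {4, 6, 7, 9, 10, 14, 15} is in {2, 3, 4, 5, 6, 7, 8, 9, 10, 11, 12, 13, 14, 15}, so (R Δ (R ∩ S)) Δ P ⊆ (P ∪ (Q Δ (R ∪ P))) ∪ Pᶜ.

Yes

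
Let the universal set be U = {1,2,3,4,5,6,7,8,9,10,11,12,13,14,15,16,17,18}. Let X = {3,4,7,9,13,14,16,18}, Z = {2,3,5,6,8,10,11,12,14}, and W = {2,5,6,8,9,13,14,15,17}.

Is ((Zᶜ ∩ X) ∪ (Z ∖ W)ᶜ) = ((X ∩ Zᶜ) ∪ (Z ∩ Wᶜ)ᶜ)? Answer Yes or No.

Zᶜ = {1,4,7,9,13,15,16,17,18}
Zᶜ ∩ X = {4,7,9,13,16,18}
Z ∖ W = {3,10,11,12}
(Z ∖ W)ᶜ = {1,2,4,5,6,7,8,9,13,14,15,16,17,18}
(Zᶜ ∩ X) ∪ (Z ∖ W)ᶜ = {1,2,4,5,6,7,8,9,13,14,15,16,17,18}
X ∩ Zᶜ = {4,7,9,13,16,18}
Wᶜ = {1,3,4,7,10,11,12,16,18}
Z ∩ Wᶜ = {3,10,11,12}
(Z ∩ Wᶜ)ᶜ = {1,2,4,5,6,7,8,9,13,14,15,16,17,18}
(X ∩ Zᶜ) ∪ (Z ∩ Wᶜ)ᶜ = {1,2,4,5,6,7,8,9,13,14,15,16,17,18}
Both equal {1,2,4,5,6,7,8,9,13,14,15,16,17,18}, so (Zᶜ ∩ X) ∪ (Z ∖ W)ᶜ = (X ∩ Zᶜ) ∪ (Z ∩ Wᶜ)ᶜ.

Yes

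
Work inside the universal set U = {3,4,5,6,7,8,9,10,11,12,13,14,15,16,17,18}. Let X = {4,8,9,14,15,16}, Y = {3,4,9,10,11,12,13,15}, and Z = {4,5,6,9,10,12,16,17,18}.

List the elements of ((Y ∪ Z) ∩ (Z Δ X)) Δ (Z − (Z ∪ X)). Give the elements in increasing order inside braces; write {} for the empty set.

Y ∪ Z = {3,4,5,6,9,10,11,12,13,15,16,17,18}
Z Δ X = {5,6,8,10,12,14,15,17,18}
(Y ∪ Z) ∩ (Z Δ X) = {5,6,10,12,15,17,18}
Z ∪ X = {4,5,6,8,9,10,12,14,15,16,17,18}
Z − (Z ∪ X) = {}
((Y ∪ Z) ∩ (Z Δ X)) Δ (Z − (Z ∪ X)) = {5,6,10,12,15,17,18}

{5,6,10,12,15,17,18}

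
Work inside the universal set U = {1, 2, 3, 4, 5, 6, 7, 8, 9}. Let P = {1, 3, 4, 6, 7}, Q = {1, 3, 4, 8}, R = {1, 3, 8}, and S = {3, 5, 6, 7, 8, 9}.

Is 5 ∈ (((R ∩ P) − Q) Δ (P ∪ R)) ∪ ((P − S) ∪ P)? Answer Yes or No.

No

5 ∉ R and 5 ∉ P, so 5 ∉ R ∩ P
5 ∉ (R ∩ P) and 5 ∉ Q, so 5 ∉ (R ∩ P) − Q
5 ∉ P and 5 ∉ R, so 5 ∉ P ∪ R
5 ∉ ((R ∩ P) − Q) and 5 ∉ (P ∪ R), so 5 ∉ ((R ∩ P) − Q) Δ (P ∪ R)
5 ∉ P and 5 ∈ S, so 5 ∉ P − S
5 ∉ (P − S) and 5 ∉ P, so 5 ∉ (P − S) ∪ P
5 ∉ (((R ∩ P) − Q) Δ (P ∪ R)) and 5 ∉ ((P − S) ∪ P), so 5 ∉ (((R ∩ P) − Q) Δ (P ∪ R)) ∪ ((P − S) ∪ P)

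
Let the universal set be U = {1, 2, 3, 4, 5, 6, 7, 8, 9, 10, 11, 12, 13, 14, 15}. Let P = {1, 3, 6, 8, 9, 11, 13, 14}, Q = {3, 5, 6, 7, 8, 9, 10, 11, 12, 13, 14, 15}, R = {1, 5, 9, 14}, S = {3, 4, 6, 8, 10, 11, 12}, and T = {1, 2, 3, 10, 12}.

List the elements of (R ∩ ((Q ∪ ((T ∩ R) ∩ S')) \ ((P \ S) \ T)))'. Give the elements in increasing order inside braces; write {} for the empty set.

{2, 3, 4, 6, 7, 8, 9, 10, 11, 12, 13, 14, 15}

T ∩ R = {1}
S' = {1, 2, 5, 7, 9, 13, 14, 15}
(T ∩ R) ∩ S' = {1}
Q ∪ ((T ∩ R) ∩ S') = {1, 3, 5, 6, 7, 8, 9, 10, 11, 12, 13, 14, 15}
P \ S = {1, 9, 13, 14}
(P \ S) \ T = {9, 13, 14}
(Q ∪ ((T ∩ R) ∩ S')) \ ((P \ S) \ T) = {1, 3, 5, 6, 7, 8, 10, 11, 12, 15}
R ∩ ((Q ∪ ((T ∩ R) ∩ S')) \ ((P \ S) \ T)) = {1, 5}
(R ∩ ((Q ∪ ((T ∩ R) ∩ S')) \ ((P \ S) \ T)))' = {2, 3, 4, 6, 7, 8, 9, 10, 11, 12, 13, 14, 15}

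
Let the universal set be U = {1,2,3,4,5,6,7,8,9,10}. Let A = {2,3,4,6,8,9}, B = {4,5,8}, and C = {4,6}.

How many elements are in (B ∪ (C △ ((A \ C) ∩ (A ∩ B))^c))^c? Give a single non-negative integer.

A \ C = {2,3,8,9}
A ∩ B = {4,8}
(A \ C) ∩ (A ∩ B) = {8}
((A \ C) ∩ (A ∩ B))^c = {1,2,3,4,5,6,7,9,10}
C △ ((A \ C) ∩ (A ∩ B))^c = {1,2,3,5,7,9,10}
B ∪ (C △ ((A \ C) ∩ (A ∩ B))^c) = {1,2,3,4,5,7,8,9,10}
(B ∪ (C △ ((A \ C) ∩ (A ∩ B))^c))^c = {6}
|(B ∪ (C △ ((A \ C) ∩ (A ∩ B))^c))^c| = 1

1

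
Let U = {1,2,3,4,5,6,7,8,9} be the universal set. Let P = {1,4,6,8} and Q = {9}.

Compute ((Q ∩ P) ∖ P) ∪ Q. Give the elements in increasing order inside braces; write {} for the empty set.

{9}

Q ∩ P = {}
(Q ∩ P) ∖ P = {}
((Q ∩ P) ∖ P) ∪ Q = {9}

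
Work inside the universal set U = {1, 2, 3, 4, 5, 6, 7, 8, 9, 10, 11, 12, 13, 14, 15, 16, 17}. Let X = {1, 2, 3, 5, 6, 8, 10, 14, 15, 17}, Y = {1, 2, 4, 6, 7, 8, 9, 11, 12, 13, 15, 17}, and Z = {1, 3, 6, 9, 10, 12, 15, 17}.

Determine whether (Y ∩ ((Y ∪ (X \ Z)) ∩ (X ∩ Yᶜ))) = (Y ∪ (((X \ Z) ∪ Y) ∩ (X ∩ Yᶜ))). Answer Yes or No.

X \ Z = {2, 5, 8, 14}
Y ∪ (X \ Z) = {1, 2, 4, 5, 6, 7, 8, 9, 11, 12, 13, 14, 15, 17}
Yᶜ = {3, 5, 10, 14, 16}
X ∩ Yᶜ = {3, 5, 10, 14}
(Y ∪ (X \ Z)) ∩ (X ∩ Yᶜ) = {5, 14}
Y ∩ ((Y ∪ (X \ Z)) ∩ (X ∩ Yᶜ)) = {}
(X \ Z) ∪ Y = {1, 2, 4, 5, 6, 7, 8, 9, 11, 12, 13, 14, 15, 17}
((X \ Z) ∪ Y) ∩ (X ∩ Yᶜ) = {5, 14}
Y ∪ (((X \ Z) ∪ Y) ∩ (X ∩ Yᶜ)) = {1, 2, 4, 5, 6, 7, 8, 9, 11, 12, 13, 14, 15, 17}
1 ∈ Y ∪ (((X \ Z) ∪ Y) ∩ (X ∩ Yᶜ)) but 1 ∉ Y ∩ ((Y ∪ (X \ Z)) ∩ (X ∩ Yᶜ)), so they differ.

No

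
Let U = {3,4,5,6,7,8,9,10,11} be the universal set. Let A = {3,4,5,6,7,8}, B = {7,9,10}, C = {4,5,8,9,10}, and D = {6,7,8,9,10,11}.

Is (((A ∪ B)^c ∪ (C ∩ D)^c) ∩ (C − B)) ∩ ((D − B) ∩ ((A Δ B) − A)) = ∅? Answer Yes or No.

Yes

A ∪ B = {3,4,5,6,7,8,9,10}
(A ∪ B)^c = {11}
C ∩ D = {8,9,10}
(C ∩ D)^c = {3,4,5,6,7,11}
(A ∪ B)^c ∪ (C ∩ D)^c = {3,4,5,6,7,11}
C − B = {4,5,8}
((A ∪ B)^c ∪ (C ∩ D)^c) ∩ (C − B) = {4,5}
D − B = {6,8,11}
A Δ B = {3,4,5,6,8,9,10}
(A Δ B) − A = {9,10}
(D − B) ∩ ((A Δ B) − A) = {}
{4,5} and {} share no elements.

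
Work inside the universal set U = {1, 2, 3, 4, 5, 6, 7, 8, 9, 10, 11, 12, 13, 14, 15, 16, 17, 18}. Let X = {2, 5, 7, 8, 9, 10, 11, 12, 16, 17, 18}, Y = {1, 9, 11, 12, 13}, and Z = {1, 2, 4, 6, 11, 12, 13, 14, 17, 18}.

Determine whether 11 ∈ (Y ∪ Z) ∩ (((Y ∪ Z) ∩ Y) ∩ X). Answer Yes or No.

Yes

11 ∈ Y and 11 ∈ Z, so 11 ∈ Y ∪ Z
11 ∈ Y and 11 ∈ Z, so 11 ∈ Y ∪ Z
11 ∈ (Y ∪ Z) and 11 ∈ Y, so 11 ∈ (Y ∪ Z) ∩ Y
11 ∈ ((Y ∪ Z) ∩ Y) and 11 ∈ X, so 11 ∈ ((Y ∪ Z) ∩ Y) ∩ X
11 ∈ (Y ∪ Z) and 11 ∈ (((Y ∪ Z) ∩ Y) ∩ X), so 11 ∈ (Y ∪ Z) ∩ (((Y ∪ Z) ∩ Y) ∩ X)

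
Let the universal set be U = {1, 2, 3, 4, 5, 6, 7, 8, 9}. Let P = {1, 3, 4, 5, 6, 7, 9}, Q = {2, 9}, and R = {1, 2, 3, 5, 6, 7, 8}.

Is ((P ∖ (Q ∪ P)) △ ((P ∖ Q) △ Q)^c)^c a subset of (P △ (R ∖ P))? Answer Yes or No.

Q ∪ P = {1, 2, 3, 4, 5, 6, 7, 9}
P ∖ (Q ∪ P) = {}
P ∖ Q = {1, 3, 4, 5, 6, 7}
(P ∖ Q) △ Q = {1, 2, 3, 4, 5, 6, 7, 9}
((P ∖ Q) △ Q)^c = {8}
(P ∖ (Q ∪ P)) △ ((P ∖ Q) △ Q)^c = {8}
((P ∖ (Q ∪ P)) △ ((P ∖ Q) △ Q)^c)^c = {1, 2, 3, 4, 5, 6, 7, 9}
R ∖ P = {2, 8}
P △ (R ∖ P) = {1, 2, 3, 4, 5, 6, 7, 8, 9}
Every element of {1, 2, 3, 4, 5, 6, 7, 9} is in {1, 2, 3, 4, 5, 6, 7, 8, 9}, so ((P ∖ (Q ∪ P)) △ ((P ∖ Q) △ Q)^c)^c ⊆ P △ (R ∖ P).

Yes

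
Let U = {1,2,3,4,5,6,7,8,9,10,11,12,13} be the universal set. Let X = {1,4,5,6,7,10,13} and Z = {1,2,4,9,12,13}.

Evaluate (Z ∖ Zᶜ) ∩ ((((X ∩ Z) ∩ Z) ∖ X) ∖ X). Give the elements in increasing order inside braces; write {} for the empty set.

{}

Zᶜ = {3,5,6,7,8,10,11}
Z ∖ Zᶜ = {1,2,4,9,12,13}
X ∩ Z = {1,4,13}
(X ∩ Z) ∩ Z = {1,4,13}
((X ∩ Z) ∩ Z) ∖ X = {}
(((X ∩ Z) ∩ Z) ∖ X) ∖ X = {}
(Z ∖ Zᶜ) ∩ ((((X ∩ Z) ∩ Z) ∖ X) ∖ X) = {}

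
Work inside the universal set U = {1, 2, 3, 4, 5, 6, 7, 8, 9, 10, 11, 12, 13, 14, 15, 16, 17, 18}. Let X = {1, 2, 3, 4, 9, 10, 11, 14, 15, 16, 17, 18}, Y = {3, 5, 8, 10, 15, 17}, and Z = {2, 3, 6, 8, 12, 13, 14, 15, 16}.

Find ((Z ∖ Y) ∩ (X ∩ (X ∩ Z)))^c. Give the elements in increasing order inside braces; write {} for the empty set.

Z ∖ Y = {2, 6, 12, 13, 14, 16}
X ∩ Z = {2, 3, 14, 15, 16}
X ∩ (X ∩ Z) = {2, 3, 14, 15, 16}
(Z ∖ Y) ∩ (X ∩ (X ∩ Z)) = {2, 14, 16}
((Z ∖ Y) ∩ (X ∩ (X ∩ Z)))^c = {1, 3, 4, 5, 6, 7, 8, 9, 10, 11, 12, 13, 15, 17, 18}

{1, 3, 4, 5, 6, 7, 8, 9, 10, 11, 12, 13, 15, 17, 18}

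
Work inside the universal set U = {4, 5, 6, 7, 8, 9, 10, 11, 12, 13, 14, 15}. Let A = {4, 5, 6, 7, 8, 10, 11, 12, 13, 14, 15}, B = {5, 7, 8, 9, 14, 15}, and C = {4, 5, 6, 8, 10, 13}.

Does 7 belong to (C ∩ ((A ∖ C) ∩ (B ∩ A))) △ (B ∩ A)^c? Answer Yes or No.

7 ∈ A and 7 ∉ C, so 7 ∈ A ∖ C
7 ∈ B and 7 ∈ A, so 7 ∈ B ∩ A
7 ∈ (A ∖ C) and 7 ∈ (B ∩ A), so 7 ∈ (A ∖ C) ∩ (B ∩ A)
7 ∉ C and 7 ∈ ((A ∖ C) ∩ (B ∩ A)), so 7 ∉ C ∩ ((A ∖ C) ∩ (B ∩ A))
7 ∈ B and 7 ∈ A, so 7 ∈ B ∩ A
7 ∉ (B ∩ A)^c since 7 ∈ (B ∩ A)
7 ∉ (C ∩ ((A ∖ C) ∩ (B ∩ A))) and 7 ∉ (B ∩ A)^c, so 7 ∉ (C ∩ ((A ∖ C) ∩ (B ∩ A))) △ (B ∩ A)^c

No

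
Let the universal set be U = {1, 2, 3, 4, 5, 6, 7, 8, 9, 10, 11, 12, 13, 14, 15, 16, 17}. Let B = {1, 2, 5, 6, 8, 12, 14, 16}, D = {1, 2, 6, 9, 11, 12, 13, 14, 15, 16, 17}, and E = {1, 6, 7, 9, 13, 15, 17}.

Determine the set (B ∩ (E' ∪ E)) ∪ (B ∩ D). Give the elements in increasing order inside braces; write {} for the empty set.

{1, 2, 5, 6, 8, 12, 14, 16}

E' = {2, 3, 4, 5, 8, 10, 11, 12, 14, 16}
E' ∪ E = {1, 2, 3, 4, 5, 6, 7, 8, 9, 10, 11, 12, 13, 14, 15, 16, 17}
B ∩ (E' ∪ E) = {1, 2, 5, 6, 8, 12, 14, 16}
B ∩ D = {1, 2, 6, 12, 14, 16}
(B ∩ (E' ∪ E)) ∪ (B ∩ D) = {1, 2, 5, 6, 8, 12, 14, 16}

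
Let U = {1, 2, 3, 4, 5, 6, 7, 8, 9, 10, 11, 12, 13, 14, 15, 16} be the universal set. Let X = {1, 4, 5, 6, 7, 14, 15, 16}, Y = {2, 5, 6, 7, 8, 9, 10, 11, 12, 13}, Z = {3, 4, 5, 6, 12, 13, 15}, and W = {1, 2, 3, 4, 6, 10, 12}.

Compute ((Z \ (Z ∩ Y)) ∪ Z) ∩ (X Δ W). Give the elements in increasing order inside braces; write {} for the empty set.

{3, 5, 12, 15}

Z ∩ Y = {5, 6, 12, 13}
Z \ (Z ∩ Y) = {3, 4, 15}
(Z \ (Z ∩ Y)) ∪ Z = {3, 4, 5, 6, 12, 13, 15}
X Δ W = {2, 3, 5, 7, 10, 12, 14, 15, 16}
((Z \ (Z ∩ Y)) ∪ Z) ∩ (X Δ W) = {3, 5, 12, 15}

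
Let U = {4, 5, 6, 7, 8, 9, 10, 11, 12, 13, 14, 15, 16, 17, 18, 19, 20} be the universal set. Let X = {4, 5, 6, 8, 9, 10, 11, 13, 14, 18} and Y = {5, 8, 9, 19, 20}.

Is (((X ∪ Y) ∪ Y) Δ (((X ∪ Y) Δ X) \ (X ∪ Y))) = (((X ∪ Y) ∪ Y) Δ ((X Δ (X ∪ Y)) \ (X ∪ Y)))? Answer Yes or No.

X ∪ Y = {4, 5, 6, 8, 9, 10, 11, 13, 14, 18, 19, 20}
(X ∪ Y) ∪ Y = {4, 5, 6, 8, 9, 10, 11, 13, 14, 18, 19, 20}
(X ∪ Y) Δ X = {19, 20}
((X ∪ Y) Δ X) \ (X ∪ Y) = {}
((X ∪ Y) ∪ Y) Δ (((X ∪ Y) Δ X) \ (X ∪ Y)) = {4, 5, 6, 8, 9, 10, 11, 13, 14, 18, 19, 20}
X Δ (X ∪ Y) = {19, 20}
(X Δ (X ∪ Y)) \ (X ∪ Y) = {}
((X ∪ Y) ∪ Y) Δ ((X Δ (X ∪ Y)) \ (X ∪ Y)) = {4, 5, 6, 8, 9, 10, 11, 13, 14, 18, 19, 20}
Both equal {4, 5, 6, 8, 9, 10, 11, 13, 14, 18, 19, 20}, so ((X ∪ Y) ∪ Y) Δ (((X ∪ Y) Δ X) \ (X ∪ Y)) = ((X ∪ Y) ∪ Y) Δ ((X Δ (X ∪ Y)) \ (X ∪ Y)).

Yes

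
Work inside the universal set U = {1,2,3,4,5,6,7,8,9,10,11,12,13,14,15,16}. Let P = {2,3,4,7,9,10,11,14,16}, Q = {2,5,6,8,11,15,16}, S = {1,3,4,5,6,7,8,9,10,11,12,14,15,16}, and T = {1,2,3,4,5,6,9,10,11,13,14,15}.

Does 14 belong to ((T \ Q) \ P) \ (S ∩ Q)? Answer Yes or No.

14 ∈ T and 14 ∉ Q, so 14 ∈ T \ Q
14 ∈ (T \ Q) and 14 ∈ P, so 14 ∉ (T \ Q) \ P
14 ∈ S and 14 ∉ Q, so 14 ∉ S ∩ Q
14 ∉ ((T \ Q) \ P) and 14 ∉ (S ∩ Q), so 14 ∉ ((T \ Q) \ P) \ (S ∩ Q)

No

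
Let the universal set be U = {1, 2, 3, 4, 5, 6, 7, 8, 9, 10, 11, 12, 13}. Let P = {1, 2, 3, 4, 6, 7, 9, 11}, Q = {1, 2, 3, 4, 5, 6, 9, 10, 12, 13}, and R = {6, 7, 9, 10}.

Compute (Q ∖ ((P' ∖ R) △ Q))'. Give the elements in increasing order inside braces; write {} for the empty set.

{1, 2, 3, 4, 6, 7, 8, 9, 10, 11}

P' = {5, 8, 10, 12, 13}
P' ∖ R = {5, 8, 12, 13}
(P' ∖ R) △ Q = {1, 2, 3, 4, 6, 8, 9, 10}
Q ∖ ((P' ∖ R) △ Q) = {5, 12, 13}
(Q ∖ ((P' ∖ R) △ Q))' = {1, 2, 3, 4, 6, 7, 8, 9, 10, 11}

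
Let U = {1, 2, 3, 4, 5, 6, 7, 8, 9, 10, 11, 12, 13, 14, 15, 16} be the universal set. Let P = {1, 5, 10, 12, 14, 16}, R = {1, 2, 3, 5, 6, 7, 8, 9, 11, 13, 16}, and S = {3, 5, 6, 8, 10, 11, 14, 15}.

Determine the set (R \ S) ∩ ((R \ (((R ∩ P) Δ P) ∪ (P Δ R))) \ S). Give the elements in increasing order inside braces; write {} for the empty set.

{1, 16}

R \ S = {1, 2, 7, 9, 13, 16}
R ∩ P = {1, 5, 16}
(R ∩ P) Δ P = {10, 12, 14}
P Δ R = {2, 3, 6, 7, 8, 9, 10, 11, 12, 13, 14}
((R ∩ P) Δ P) ∪ (P Δ R) = {2, 3, 6, 7, 8, 9, 10, 11, 12, 13, 14}
R \ (((R ∩ P) Δ P) ∪ (P Δ R)) = {1, 5, 16}
(R \ (((R ∩ P) Δ P) ∪ (P Δ R))) \ S = {1, 16}
(R \ S) ∩ ((R \ (((R ∩ P) Δ P) ∪ (P Δ R))) \ S) = {1, 16}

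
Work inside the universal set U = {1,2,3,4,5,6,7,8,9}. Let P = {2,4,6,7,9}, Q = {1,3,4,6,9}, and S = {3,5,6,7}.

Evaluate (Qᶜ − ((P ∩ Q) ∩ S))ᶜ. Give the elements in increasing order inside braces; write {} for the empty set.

Qᶜ = {2,5,7,8}
P ∩ Q = {4,6,9}
(P ∩ Q) ∩ S = {6}
Qᶜ − ((P ∩ Q) ∩ S) = {2,5,7,8}
(Qᶜ − ((P ∩ Q) ∩ S))ᶜ = {1,3,4,6,9}

{1,3,4,6,9}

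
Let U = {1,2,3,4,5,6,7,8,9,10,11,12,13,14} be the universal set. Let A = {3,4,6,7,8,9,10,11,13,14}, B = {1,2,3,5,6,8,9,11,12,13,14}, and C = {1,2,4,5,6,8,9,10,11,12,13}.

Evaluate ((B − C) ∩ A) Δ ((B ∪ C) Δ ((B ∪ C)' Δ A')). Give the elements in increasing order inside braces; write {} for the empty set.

{4,6,7,8,9,10,11,13}

B − C = {3,14}
(B − C) ∩ A = {3,14}
B ∪ C = {1,2,3,4,5,6,8,9,10,11,12,13,14}
(B ∪ C)' = {7}
A' = {1,2,5,12}
(B ∪ C)' Δ A' = {1,2,5,7,12}
(B ∪ C) Δ ((B ∪ C)' Δ A') = {3,4,6,7,8,9,10,11,13,14}
((B − C) ∩ A) Δ ((B ∪ C) Δ ((B ∪ C)' Δ A')) = {4,6,7,8,9,10,11,13}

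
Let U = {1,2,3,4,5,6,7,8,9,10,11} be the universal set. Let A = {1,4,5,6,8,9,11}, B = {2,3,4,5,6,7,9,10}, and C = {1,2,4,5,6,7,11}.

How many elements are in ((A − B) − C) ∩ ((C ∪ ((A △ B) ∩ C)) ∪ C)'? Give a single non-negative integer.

1

A − B = {1,8,11}
(A − B) − C = {8}
A △ B = {1,2,3,7,8,10,11}
(A △ B) ∩ C = {1,2,7,11}
C ∪ ((A △ B) ∩ C) = {1,2,4,5,6,7,11}
(C ∪ ((A △ B) ∩ C)) ∪ C = {1,2,4,5,6,7,11}
((C ∪ ((A △ B) ∩ C)) ∪ C)' = {3,8,9,10}
((A − B) − C) ∩ ((C ∪ ((A △ B) ∩ C)) ∪ C)' = {8}
|((A − B) − C) ∩ ((C ∪ ((A △ B) ∩ C)) ∪ C)'| = 1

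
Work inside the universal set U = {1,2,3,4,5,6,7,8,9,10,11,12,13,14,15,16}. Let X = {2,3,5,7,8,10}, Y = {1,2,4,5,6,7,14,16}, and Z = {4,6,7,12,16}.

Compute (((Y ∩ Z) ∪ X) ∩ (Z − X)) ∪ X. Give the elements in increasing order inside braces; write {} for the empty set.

Y ∩ Z = {4,6,7,16}
(Y ∩ Z) ∪ X = {2,3,4,5,6,7,8,10,16}
Z − X = {4,6,12,16}
((Y ∩ Z) ∪ X) ∩ (Z − X) = {4,6,16}
(((Y ∩ Z) ∪ X) ∩ (Z − X)) ∪ X = {2,3,4,5,6,7,8,10,16}

{2,3,4,5,6,7,8,10,16}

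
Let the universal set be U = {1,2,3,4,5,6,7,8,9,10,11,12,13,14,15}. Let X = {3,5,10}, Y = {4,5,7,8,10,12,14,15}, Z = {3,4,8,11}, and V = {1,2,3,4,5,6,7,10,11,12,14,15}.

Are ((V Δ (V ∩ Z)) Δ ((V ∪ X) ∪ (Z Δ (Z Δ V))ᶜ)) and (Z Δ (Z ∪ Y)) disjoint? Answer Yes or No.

Yes

V ∩ Z = {3,4,11}
V Δ (V ∩ Z) = {1,2,5,6,7,10,12,14,15}
V ∪ X = {1,2,3,4,5,6,7,10,11,12,14,15}
Z Δ V = {1,2,5,6,7,8,10,12,14,15}
Z Δ (Z Δ V) = {1,2,3,4,5,6,7,10,11,12,14,15}
(Z Δ (Z Δ V))ᶜ = {8,9,13}
(V ∪ X) ∪ (Z Δ (Z Δ V))ᶜ = {1,2,3,4,5,6,7,8,9,10,11,12,13,14,15}
(V Δ (V ∩ Z)) Δ ((V ∪ X) ∪ (Z Δ (Z Δ V))ᶜ) = {3,4,8,9,11,13}
Z ∪ Y = {3,4,5,7,8,10,11,12,14,15}
Z Δ (Z ∪ Y) = {5,7,10,12,14,15}
{3,4,8,9,11,13} and {5,7,10,12,14,15} share no elements.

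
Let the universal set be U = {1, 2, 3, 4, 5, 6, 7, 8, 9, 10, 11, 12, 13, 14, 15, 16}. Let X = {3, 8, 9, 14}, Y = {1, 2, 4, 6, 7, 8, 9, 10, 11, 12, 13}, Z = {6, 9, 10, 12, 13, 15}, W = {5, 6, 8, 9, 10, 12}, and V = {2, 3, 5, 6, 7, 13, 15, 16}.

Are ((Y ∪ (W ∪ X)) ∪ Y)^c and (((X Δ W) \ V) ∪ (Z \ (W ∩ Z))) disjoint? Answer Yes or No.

W ∪ X = {3, 5, 6, 8, 9, 10, 12, 14}
Y ∪ (W ∪ X) = {1, 2, 3, 4, 5, 6, 7, 8, 9, 10, 11, 12, 13, 14}
(Y ∪ (W ∪ X)) ∪ Y = {1, 2, 3, 4, 5, 6, 7, 8, 9, 10, 11, 12, 13, 14}
((Y ∪ (W ∪ X)) ∪ Y)^c = {15, 16}
X Δ W = {3, 5, 6, 10, 12, 14}
(X Δ W) \ V = {10, 12, 14}
W ∩ Z = {6, 9, 10, 12}
Z \ (W ∩ Z) = {13, 15}
((X Δ W) \ V) ∪ (Z \ (W ∩ Z)) = {10, 12, 13, 14, 15}
15 lies in both, so they are not disjoint.

No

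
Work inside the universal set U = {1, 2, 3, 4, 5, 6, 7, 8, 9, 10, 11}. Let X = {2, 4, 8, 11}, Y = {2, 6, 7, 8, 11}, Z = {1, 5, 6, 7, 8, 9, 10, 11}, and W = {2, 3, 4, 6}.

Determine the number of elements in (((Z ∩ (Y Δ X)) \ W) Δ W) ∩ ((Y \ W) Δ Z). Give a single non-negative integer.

1

Y Δ X = {4, 6, 7}
Z ∩ (Y Δ X) = {6, 7}
(Z ∩ (Y Δ X)) \ W = {7}
((Z ∩ (Y Δ X)) \ W) Δ W = {2, 3, 4, 6, 7}
Y \ W = {7, 8, 11}
(Y \ W) Δ Z = {1, 5, 6, 9, 10}
(((Z ∩ (Y Δ X)) \ W) Δ W) ∩ ((Y \ W) Δ Z) = {6}
|(((Z ∩ (Y Δ X)) \ W) Δ W) ∩ ((Y \ W) Δ Z)| = 1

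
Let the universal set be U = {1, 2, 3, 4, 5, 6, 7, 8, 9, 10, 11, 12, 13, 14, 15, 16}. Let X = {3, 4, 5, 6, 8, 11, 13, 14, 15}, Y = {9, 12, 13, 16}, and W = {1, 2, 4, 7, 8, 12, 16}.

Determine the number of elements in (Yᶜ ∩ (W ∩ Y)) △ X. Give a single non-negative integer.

9

Yᶜ = {1, 2, 3, 4, 5, 6, 7, 8, 10, 11, 14, 15}
W ∩ Y = {12, 16}
Yᶜ ∩ (W ∩ Y) = {}
(Yᶜ ∩ (W ∩ Y)) △ X = {3, 4, 5, 6, 8, 11, 13, 14, 15}
|(Yᶜ ∩ (W ∩ Y)) △ X| = 9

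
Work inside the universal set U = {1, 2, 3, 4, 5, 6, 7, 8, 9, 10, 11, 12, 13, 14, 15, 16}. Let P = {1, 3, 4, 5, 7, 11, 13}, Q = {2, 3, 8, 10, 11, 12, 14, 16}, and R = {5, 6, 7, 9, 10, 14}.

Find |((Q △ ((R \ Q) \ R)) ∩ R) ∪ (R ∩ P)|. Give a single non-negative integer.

4

R \ Q = {5, 6, 7, 9}
(R \ Q) \ R = {}
Q △ ((R \ Q) \ R) = {2, 3, 8, 10, 11, 12, 14, 16}
(Q △ ((R \ Q) \ R)) ∩ R = {10, 14}
R ∩ P = {5, 7}
((Q △ ((R \ Q) \ R)) ∩ R) ∪ (R ∩ P) = {5, 7, 10, 14}
|((Q △ ((R \ Q) \ R)) ∩ R) ∪ (R ∩ P)| = 4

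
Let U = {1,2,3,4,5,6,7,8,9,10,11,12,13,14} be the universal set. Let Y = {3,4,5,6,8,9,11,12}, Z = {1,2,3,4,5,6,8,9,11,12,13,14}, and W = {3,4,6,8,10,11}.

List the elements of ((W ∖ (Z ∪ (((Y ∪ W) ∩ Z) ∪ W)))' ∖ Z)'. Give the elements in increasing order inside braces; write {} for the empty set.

Y ∪ W = {3,4,5,6,8,9,10,11,12}
(Y ∪ W) ∩ Z = {3,4,5,6,8,9,11,12}
((Y ∪ W) ∩ Z) ∪ W = {3,4,5,6,8,9,10,11,12}
Z ∪ (((Y ∪ W) ∩ Z) ∪ W) = {1,2,3,4,5,6,8,9,10,11,12,13,14}
W ∖ (Z ∪ (((Y ∪ W) ∩ Z) ∪ W)) = {}
(W ∖ (Z ∪ (((Y ∪ W) ∩ Z) ∪ W)))' = {1,2,3,4,5,6,7,8,9,10,11,12,13,14}
(W ∖ (Z ∪ (((Y ∪ W) ∩ Z) ∪ W)))' ∖ Z = {7,10}
((W ∖ (Z ∪ (((Y ∪ W) ∩ Z) ∪ W)))' ∖ Z)' = {1,2,3,4,5,6,8,9,11,12,13,14}

{1,2,3,4,5,6,8,9,11,12,13,14}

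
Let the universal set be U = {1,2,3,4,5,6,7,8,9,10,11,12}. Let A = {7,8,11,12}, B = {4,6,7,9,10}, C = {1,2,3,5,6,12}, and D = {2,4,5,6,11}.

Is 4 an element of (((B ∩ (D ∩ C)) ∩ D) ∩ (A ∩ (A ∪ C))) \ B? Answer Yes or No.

No

4 ∈ D and 4 ∉ C, so 4 ∉ D ∩ C
4 ∈ B and 4 ∉ (D ∩ C), so 4 ∉ B ∩ (D ∩ C)
4 ∉ (B ∩ (D ∩ C)) and 4 ∈ D, so 4 ∉ (B ∩ (D ∩ C)) ∩ D
4 ∉ A and 4 ∉ C, so 4 ∉ A ∪ C
4 ∉ A and 4 ∉ (A ∪ C), so 4 ∉ A ∩ (A ∪ C)
4 ∉ ((B ∩ (D ∩ C)) ∩ D) and 4 ∉ (A ∩ (A ∪ C)), so 4 ∉ ((B ∩ (D ∩ C)) ∩ D) ∩ (A ∩ (A ∪ C))
4 ∉ (((B ∩ (D ∩ C)) ∩ D) ∩ (A ∩ (A ∪ C))) and 4 ∈ B, so 4 ∉ (((B ∩ (D ∩ C)) ∩ D) ∩ (A ∩ (A ∪ C))) \ B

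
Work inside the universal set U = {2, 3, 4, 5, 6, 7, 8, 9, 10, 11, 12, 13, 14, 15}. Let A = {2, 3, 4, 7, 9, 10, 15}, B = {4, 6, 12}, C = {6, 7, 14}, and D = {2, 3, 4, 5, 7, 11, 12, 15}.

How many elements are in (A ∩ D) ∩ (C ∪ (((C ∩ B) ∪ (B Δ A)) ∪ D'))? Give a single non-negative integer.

A ∩ D = {2, 3, 4, 7, 15}
C ∩ B = {6}
B Δ A = {2, 3, 6, 7, 9, 10, 12, 15}
(C ∩ B) ∪ (B Δ A) = {2, 3, 6, 7, 9, 10, 12, 15}
D' = {6, 8, 9, 10, 13, 14}
((C ∩ B) ∪ (B Δ A)) ∪ D' = {2, 3, 6, 7, 8, 9, 10, 12, 13, 14, 15}
C ∪ (((C ∩ B) ∪ (B Δ A)) ∪ D') = {2, 3, 6, 7, 8, 9, 10, 12, 13, 14, 15}
(A ∩ D) ∩ (C ∪ (((C ∩ B) ∪ (B Δ A)) ∪ D')) = {2, 3, 7, 15}
|(A ∩ D) ∩ (C ∪ (((C ∩ B) ∪ (B Δ A)) ∪ D'))| = 4

4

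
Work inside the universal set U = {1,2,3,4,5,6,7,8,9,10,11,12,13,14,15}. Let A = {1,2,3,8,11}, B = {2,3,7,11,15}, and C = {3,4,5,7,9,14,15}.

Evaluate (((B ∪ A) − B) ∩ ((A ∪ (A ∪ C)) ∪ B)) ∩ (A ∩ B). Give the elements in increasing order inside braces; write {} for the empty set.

B ∪ A = {1,2,3,7,8,11,15}
(B ∪ A) − B = {1,8}
A ∪ C = {1,2,3,4,5,7,8,9,11,14,15}
A ∪ (A ∪ C) = {1,2,3,4,5,7,8,9,11,14,15}
(A ∪ (A ∪ C)) ∪ B = {1,2,3,4,5,7,8,9,11,14,15}
((B ∪ A) − B) ∩ ((A ∪ (A ∪ C)) ∪ B) = {1,8}
A ∩ B = {2,3,11}
(((B ∪ A) − B) ∩ ((A ∪ (A ∪ C)) ∪ B)) ∩ (A ∩ B) = {}

{}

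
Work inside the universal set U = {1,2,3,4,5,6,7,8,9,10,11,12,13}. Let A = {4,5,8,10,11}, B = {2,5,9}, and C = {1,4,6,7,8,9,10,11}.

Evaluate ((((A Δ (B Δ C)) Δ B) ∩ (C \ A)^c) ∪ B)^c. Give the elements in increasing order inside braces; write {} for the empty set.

B Δ C = {1,2,4,5,6,7,8,10,11}
A Δ (B Δ C) = {1,2,6,7}
(A Δ (B Δ C)) Δ B = {1,5,6,7,9}
C \ A = {1,6,7,9}
(C \ A)^c = {2,3,4,5,8,10,11,12,13}
((A Δ (B Δ C)) Δ B) ∩ (C \ A)^c = {5}
(((A Δ (B Δ C)) Δ B) ∩ (C \ A)^c) ∪ B = {2,5,9}
((((A Δ (B Δ C)) Δ B) ∩ (C \ A)^c) ∪ B)^c = {1,3,4,6,7,8,10,11,12,13}

{1,3,4,6,7,8,10,11,12,13}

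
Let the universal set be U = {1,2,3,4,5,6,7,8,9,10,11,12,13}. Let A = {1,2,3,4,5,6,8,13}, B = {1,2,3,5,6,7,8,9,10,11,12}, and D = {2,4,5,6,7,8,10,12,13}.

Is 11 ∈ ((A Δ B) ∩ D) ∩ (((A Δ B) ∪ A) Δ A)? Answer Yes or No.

11 ∉ A and 11 ∈ B, so 11 ∈ A Δ B
11 ∈ (A Δ B) and 11 ∉ D, so 11 ∉ (A Δ B) ∩ D
11 ∉ A and 11 ∈ B, so 11 ∈ A Δ B
11 ∈ (A Δ B) and 11 ∉ A, so 11 ∈ (A Δ B) ∪ A
11 ∈ ((A Δ B) ∪ A) and 11 ∉ A, so 11 ∈ ((A Δ B) ∪ A) Δ A
11 ∉ ((A Δ B) ∩ D) and 11 ∈ (((A Δ B) ∪ A) Δ A), so 11 ∉ ((A Δ B) ∩ D) ∩ (((A Δ B) ∪ A) Δ A)

No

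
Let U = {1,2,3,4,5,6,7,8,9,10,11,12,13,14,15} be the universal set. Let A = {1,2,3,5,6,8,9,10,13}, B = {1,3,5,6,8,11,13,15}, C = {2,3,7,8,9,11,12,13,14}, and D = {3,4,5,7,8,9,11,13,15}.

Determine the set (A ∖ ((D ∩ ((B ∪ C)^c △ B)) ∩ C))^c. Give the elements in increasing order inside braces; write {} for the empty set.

B ∪ C = {1,2,3,5,6,7,8,9,11,12,13,14,15}
(B ∪ C)^c = {4,10}
(B ∪ C)^c △ B = {1,3,4,5,6,8,10,11,13,15}
D ∩ ((B ∪ C)^c △ B) = {3,4,5,8,11,13,15}
(D ∩ ((B ∪ C)^c △ B)) ∩ C = {3,8,11,13}
A ∖ ((D ∩ ((B ∪ C)^c △ B)) ∩ C) = {1,2,5,6,9,10}
(A ∖ ((D ∩ ((B ∪ C)^c △ B)) ∩ C))^c = {3,4,7,8,11,12,13,14,15}

{3,4,7,8,11,12,13,14,15}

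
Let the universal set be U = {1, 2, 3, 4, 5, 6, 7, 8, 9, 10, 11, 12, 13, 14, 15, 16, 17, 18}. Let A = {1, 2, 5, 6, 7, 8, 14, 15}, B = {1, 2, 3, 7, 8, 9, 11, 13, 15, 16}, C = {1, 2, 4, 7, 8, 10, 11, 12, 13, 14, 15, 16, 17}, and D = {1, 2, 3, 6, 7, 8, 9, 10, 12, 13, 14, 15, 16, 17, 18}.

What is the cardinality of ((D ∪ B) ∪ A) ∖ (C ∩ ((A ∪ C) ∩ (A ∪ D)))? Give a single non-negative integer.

6

D ∪ B = {1, 2, 3, 6, 7, 8, 9, 10, 11, 12, 13, 14, 15, 16, 17, 18}
(D ∪ B) ∪ A = {1, 2, 3, 5, 6, 7, 8, 9, 10, 11, 12, 13, 14, 15, 16, 17, 18}
A ∪ C = {1, 2, 4, 5, 6, 7, 8, 10, 11, 12, 13, 14, 15, 16, 17}
A ∪ D = {1, 2, 3, 5, 6, 7, 8, 9, 10, 12, 13, 14, 15, 16, 17, 18}
(A ∪ C) ∩ (A ∪ D) = {1, 2, 5, 6, 7, 8, 10, 12, 13, 14, 15, 16, 17}
C ∩ ((A ∪ C) ∩ (A ∪ D)) = {1, 2, 7, 8, 10, 12, 13, 14, 15, 16, 17}
((D ∪ B) ∪ A) ∖ (C ∩ ((A ∪ C) ∩ (A ∪ D))) = {3, 5, 6, 9, 11, 18}
|((D ∪ B) ∪ A) ∖ (C ∩ ((A ∪ C) ∩ (A ∪ D)))| = 6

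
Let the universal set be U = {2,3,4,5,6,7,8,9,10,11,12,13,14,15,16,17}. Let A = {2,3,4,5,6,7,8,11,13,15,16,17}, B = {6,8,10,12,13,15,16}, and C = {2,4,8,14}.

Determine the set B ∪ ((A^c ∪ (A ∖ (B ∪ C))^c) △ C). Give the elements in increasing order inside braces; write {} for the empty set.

{6,8,9,10,12,13,15,16}

A^c = {9,10,12,14}
B ∪ C = {2,4,6,8,10,12,13,14,15,16}
A ∖ (B ∪ C) = {3,5,7,11,17}
(A ∖ (B ∪ C))^c = {2,4,6,8,9,10,12,13,14,15,16}
A^c ∪ (A ∖ (B ∪ C))^c = {2,4,6,8,9,10,12,13,14,15,16}
(A^c ∪ (A ∖ (B ∪ C))^c) △ C = {6,9,10,12,13,15,16}
B ∪ ((A^c ∪ (A ∖ (B ∪ C))^c) △ C) = {6,8,9,10,12,13,15,16}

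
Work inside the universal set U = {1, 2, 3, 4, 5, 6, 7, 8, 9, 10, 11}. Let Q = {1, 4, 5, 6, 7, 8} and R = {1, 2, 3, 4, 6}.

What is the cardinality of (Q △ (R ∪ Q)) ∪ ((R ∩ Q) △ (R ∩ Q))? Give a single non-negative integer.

R ∪ Q = {1, 2, 3, 4, 5, 6, 7, 8}
Q △ (R ∪ Q) = {2, 3}
R ∩ Q = {1, 4, 6}
(R ∩ Q) △ (R ∩ Q) = {}
(Q △ (R ∪ Q)) ∪ ((R ∩ Q) △ (R ∩ Q)) = {2, 3}
|(Q △ (R ∪ Q)) ∪ ((R ∩ Q) △ (R ∩ Q))| = 2

2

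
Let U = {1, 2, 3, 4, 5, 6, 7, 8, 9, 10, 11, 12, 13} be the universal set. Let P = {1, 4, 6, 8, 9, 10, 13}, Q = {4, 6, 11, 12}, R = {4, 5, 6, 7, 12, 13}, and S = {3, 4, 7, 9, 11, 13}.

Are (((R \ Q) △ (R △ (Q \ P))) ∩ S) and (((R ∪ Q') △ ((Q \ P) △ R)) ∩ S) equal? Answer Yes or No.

No

R \ Q = {5, 7, 13}
Q \ P = {11, 12}
R △ (Q \ P) = {4, 5, 6, 7, 11, 13}
(R \ Q) △ (R △ (Q \ P)) = {4, 6, 11}
((R \ Q) △ (R △ (Q \ P))) ∩ S = {4, 11}
Q' = {1, 2, 3, 5, 7, 8, 9, 10, 13}
R ∪ Q' = {1, 2, 3, 4, 5, 6, 7, 8, 9, 10, 12, 13}
(Q \ P) △ R = {4, 5, 6, 7, 11, 13}
(R ∪ Q') △ ((Q \ P) △ R) = {1, 2, 3, 8, 9, 10, 11, 12}
((R ∪ Q') △ ((Q \ P) △ R)) ∩ S = {3, 9, 11}
3 ∈ ((R ∪ Q') △ ((Q \ P) △ R)) ∩ S but 3 ∉ ((R \ Q) △ (R △ (Q \ P))) ∩ S, so they differ.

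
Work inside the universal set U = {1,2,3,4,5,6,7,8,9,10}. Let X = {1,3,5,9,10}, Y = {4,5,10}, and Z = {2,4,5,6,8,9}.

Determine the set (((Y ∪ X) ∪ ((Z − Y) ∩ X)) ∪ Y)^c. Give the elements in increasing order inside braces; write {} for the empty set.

Y ∪ X = {1,3,4,5,9,10}
Z − Y = {2,6,8,9}
(Z − Y) ∩ X = {9}
(Y ∪ X) ∪ ((Z − Y) ∩ X) = {1,3,4,5,9,10}
((Y ∪ X) ∪ ((Z − Y) ∩ X)) ∪ Y = {1,3,4,5,9,10}
(((Y ∪ X) ∪ ((Z − Y) ∩ X)) ∪ Y)^c = {2,6,7,8}

{2,6,7,8}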